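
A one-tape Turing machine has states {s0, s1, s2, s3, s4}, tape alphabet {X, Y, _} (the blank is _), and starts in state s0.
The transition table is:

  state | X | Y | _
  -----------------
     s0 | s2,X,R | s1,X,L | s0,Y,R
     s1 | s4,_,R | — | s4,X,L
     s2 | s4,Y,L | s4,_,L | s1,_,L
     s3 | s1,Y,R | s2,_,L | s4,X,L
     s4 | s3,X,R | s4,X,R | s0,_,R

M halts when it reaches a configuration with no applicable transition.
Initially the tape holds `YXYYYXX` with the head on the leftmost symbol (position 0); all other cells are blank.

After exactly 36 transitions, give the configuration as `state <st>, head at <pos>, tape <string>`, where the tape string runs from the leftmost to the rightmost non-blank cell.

s0 | _____[Y]XYYYXX   read Y → write X, move L, go to s1
s1 | ____[_]XXYYYXX   read _ → write X, move L, go to s4
s4 | ___[_]XXXYYYXX   read _ → write _, move R, go to s0
s0 | ____[X]XXYYYXX   read X → write X, move R, go to s2
s2 | ____X[X]XYYYXX   read X → write Y, move L, go to s4
s4 | ____[X]YXYYYXX   read X → write X, move R, go to s3
s3 | ____X[Y]XYYYXX   read Y → write _, move L, go to s2
s2 | ____[X]_XYYYXX   read X → write Y, move L, go to s4
s4 | ___[_]Y_XYYYXX   read _ → write _, move R, go to s0
s0 | ____[Y]_XYYYXX   read Y → write X, move L, go to s1
s1 | ___[_]X_XYYYXX   read _ → write X, move L, go to s4
s4 | __[_]XX_XYYYXX   read _ → write _, move R, go to s0
s0 | ___[X]X_XYYYXX   read X → write X, move R, go to s2
s2 | ___X[X]_XYYYXX   read X → write Y, move L, go to s4
s4 | ___[X]Y_XYYYXX   read X → write X, move R, go to s3
s3 | ___X[Y]_XYYYXX   read Y → write _, move L, go to s2
s2 | ___[X]__XYYYXX   read X → write Y, move L, go to s4
s4 | __[_]Y__XYYYXX   read _ → write _, move R, go to s0
s0 | ___[Y]__XYYYXX   read Y → write X, move L, go to s1
s1 | __[_]X__XYYYXX   read _ → write X, move L, go to s4
s4 | _[_]XX__XYYYXX   read _ → write _, move R, go to s0
s0 | __[X]X__XYYYXX   read X → write X, move R, go to s2
s2 | __X[X]__XYYYXX   read X → write Y, move L, go to s4
s4 | __[X]Y__XYYYXX   read X → write X, move R, go to s3
s3 | __X[Y]__XYYYXX   read Y → write _, move L, go to s2
s2 | __[X]___XYYYXX   read X → write Y, move L, go to s4
s4 | _[_]Y___XYYYXX   read _ → write _, move R, go to s0
s0 | __[Y]___XYYYXX   read Y → write X, move L, go to s1
s1 | _[_]X___XYYYXX   read _ → write X, move L, go to s4
s4 | [_]XX___XYYYXX   read _ → write _, move R, go to s0
s0 | _[X]X___XYYYXX   read X → write X, move R, go to s2
s2 | _X[X]___XYYYXX   read X → write Y, move L, go to s4
s4 | _[X]Y___XYYYXX   read X → write X, move R, go to s3
s3 | _X[Y]___XYYYXX   read Y → write _, move L, go to s2
s2 | _[X]____XYYYXX   read X → write Y, move L, go to s4
s4 | [_]Y____XYYYXX   read _ → write _, move R, go to s0
s0 | _[Y]____XYYYXX
After 36 steps: state s0, head at -4, tape Y____XYYYXX.

state s0, head at -4, tape Y____XYYYXX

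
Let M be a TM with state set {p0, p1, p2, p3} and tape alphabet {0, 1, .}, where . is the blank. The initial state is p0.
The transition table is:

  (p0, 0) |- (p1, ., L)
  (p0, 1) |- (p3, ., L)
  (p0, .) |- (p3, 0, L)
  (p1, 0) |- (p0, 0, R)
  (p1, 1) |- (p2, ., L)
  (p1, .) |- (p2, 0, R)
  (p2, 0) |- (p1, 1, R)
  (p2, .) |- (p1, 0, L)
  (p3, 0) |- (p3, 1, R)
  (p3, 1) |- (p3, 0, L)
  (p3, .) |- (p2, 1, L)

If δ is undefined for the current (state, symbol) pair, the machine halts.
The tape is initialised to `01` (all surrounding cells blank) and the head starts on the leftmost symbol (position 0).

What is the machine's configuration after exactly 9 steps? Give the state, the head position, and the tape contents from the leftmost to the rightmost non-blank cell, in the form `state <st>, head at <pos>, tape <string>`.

p0 | .[0]1   read 0 → write ., move L, go to p1
p1 | [.].1   read . → write 0, move R, go to p2
p2 | 0[.]1   read . → write 0, move L, go to p1
p1 | [0]01   read 0 → write 0, move R, go to p0
p0 | 0[0]1   read 0 → write ., move L, go to p1
p1 | [0].1   read 0 → write 0, move R, go to p0
p0 | 0[.]1   read . → write 0, move L, go to p3
p3 | [0]01   read 0 → write 1, move R, go to p3
p3 | 1[0]1   read 0 → write 1, move R, go to p3
p3 | 11[1]
After 9 steps: state p3, head at 1, tape 111.

state p3, head at 1, tape 111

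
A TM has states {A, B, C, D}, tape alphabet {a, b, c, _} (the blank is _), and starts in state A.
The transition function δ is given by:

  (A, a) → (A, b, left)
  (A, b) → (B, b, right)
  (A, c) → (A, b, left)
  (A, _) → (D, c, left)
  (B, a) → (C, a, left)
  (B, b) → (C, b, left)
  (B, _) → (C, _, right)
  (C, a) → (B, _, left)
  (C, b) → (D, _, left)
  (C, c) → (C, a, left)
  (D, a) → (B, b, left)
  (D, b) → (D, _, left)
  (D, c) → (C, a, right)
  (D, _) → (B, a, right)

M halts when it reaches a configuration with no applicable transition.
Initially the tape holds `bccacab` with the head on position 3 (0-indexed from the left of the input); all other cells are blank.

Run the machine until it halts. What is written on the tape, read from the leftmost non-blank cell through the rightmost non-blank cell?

aaaa_aab

state=A head=3 tape=_bcc[a]cab   (A,a)→(A,b,left)
state=A head=2 tape=_bc[c]bcab   (A,c)→(A,b,left)
state=A head=1 tape=_b[c]bbcab   (A,c)→(A,b,left)
state=A head=0 tape=_[b]bbbcab   (A,b)→(B,b,right)
state=B head=1 tape=_b[b]bbcab   (B,b)→(C,b,left)
state=C head=0 tape=_[b]bbbcab   (C,b)→(D,_,left)
state=D head=-1 tape=[_]_bbbcab   (D,_)→(B,a,right)
state=B head=0 tape=a[_]bbbcab   (B,_)→(C,_,right)
state=C head=1 tape=a_[b]bbcab   (C,b)→(D,_,left)
state=D head=0 tape=a[_]_bbcab   (D,_)→(B,a,right)
state=B head=1 tape=aa[_]bbcab   (B,_)→(C,_,right)
state=C head=2 tape=aa_[b]bcab   (C,b)→(D,_,left)
state=D head=1 tape=aa[_]_bcab   (D,_)→(B,a,right)
state=B head=2 tape=aaa[_]bcab   (B,_)→(C,_,right)
state=C head=3 tape=aaa_[b]cab   (C,b)→(D,_,left)
state=D head=2 tape=aaa[_]_cab   (D,_)→(B,a,right)
state=B head=3 tape=aaaa[_]cab   (B,_)→(C,_,right)
state=C head=4 tape=aaaa_[c]ab   (C,c)→(C,a,left)
state=C head=3 tape=aaaa[_]aab
The non-blank tape span at halt is aaaa_aab.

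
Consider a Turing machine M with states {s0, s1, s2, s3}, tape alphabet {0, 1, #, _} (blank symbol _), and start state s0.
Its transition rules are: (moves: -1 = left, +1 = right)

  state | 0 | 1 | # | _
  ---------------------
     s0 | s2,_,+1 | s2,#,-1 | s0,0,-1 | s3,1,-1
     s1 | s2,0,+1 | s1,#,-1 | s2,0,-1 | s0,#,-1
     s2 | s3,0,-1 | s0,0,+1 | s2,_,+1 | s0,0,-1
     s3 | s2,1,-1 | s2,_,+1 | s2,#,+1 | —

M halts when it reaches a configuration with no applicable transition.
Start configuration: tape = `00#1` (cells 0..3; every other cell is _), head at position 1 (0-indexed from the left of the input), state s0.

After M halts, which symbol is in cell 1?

1

s0 | ___0[0]#1_   read 0 → write _, move +1, go to s2
s2 | ___0_[#]1_   read # → write _, move +1, go to s2
s2 | ___0__[1]_   read 1 → write 0, move +1, go to s0
s0 | ___0__0[_]   read _ → write 1, move -1, go to s3
s3 | ___0__[0]1   read 0 → write 1, move -1, go to s2
s2 | ___0_[_]11   read _ → write 0, move -1, go to s0
s0 | ___0[_]011   read _ → write 1, move -1, go to s3
s3 | ___[0]1011   read 0 → write 1, move -1, go to s2
s2 | __[_]11011   read _ → write 0, move -1, go to s0
s0 | _[_]011011   read _ → write 1, move -1, go to s3
s3 | [_]1011011
Cell 1 holds 1 when M halts.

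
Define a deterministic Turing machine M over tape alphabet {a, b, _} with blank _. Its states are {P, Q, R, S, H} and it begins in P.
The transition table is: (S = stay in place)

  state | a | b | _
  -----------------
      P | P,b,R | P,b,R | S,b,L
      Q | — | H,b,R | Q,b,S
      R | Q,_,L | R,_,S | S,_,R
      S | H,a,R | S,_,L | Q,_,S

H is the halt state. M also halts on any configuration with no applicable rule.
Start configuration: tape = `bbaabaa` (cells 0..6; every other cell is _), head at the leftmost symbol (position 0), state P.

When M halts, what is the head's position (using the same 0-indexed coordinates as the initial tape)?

P | _[b]baabaa_   read b → write b, move R, go to P
P | _b[b]aabaa_   read b → write b, move R, go to P
P | _bb[a]abaa_   read a → write b, move R, go to P
P | _bbb[a]baa_   read a → write b, move R, go to P
P | _bbbb[b]aa_   read b → write b, move R, go to P
P | _bbbbb[a]a_   read a → write b, move R, go to P
P | _bbbbbb[a]_   read a → write b, move R, go to P
P | _bbbbbbb[_]   read _ → write b, move L, go to S
S | _bbbbbb[b]b   read b → write _, move L, go to S
S | _bbbbb[b]_b   read b → write _, move L, go to S
S | _bbbb[b]__b   read b → write _, move L, go to S
S | _bbb[b]___b   read b → write _, move L, go to S
S | _bb[b]____b   read b → write _, move L, go to S
S | _b[b]_____b   read b → write _, move L, go to S
S | _[b]______b   read b → write _, move L, go to S
S | [_]_______b   read _ → write _, move S, go to Q
Q | [_]_______b   read _ → write b, move S, go to Q
Q | [b]_______b   read b → write b, move R, go to H
H | b[_]______b
At halt the head is at cell 0.

0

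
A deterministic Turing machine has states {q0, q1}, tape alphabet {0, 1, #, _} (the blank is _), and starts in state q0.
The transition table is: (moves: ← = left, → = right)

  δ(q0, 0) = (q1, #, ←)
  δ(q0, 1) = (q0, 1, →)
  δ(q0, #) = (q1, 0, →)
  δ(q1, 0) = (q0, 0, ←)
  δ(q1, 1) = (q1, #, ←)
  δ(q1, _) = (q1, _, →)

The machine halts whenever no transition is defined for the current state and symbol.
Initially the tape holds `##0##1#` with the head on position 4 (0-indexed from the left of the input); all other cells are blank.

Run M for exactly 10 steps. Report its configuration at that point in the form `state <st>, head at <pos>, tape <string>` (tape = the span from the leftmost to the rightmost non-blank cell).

state q1, head at 0, tape ##0#0##

q0 | ##0#[#]1#   read # → write 0, move →, go to q1
q1 | ##0#0[1]#   read 1 → write #, move ←, go to q1
q1 | ##0#[0]##   read 0 → write 0, move ←, go to q0
q0 | ##0[#]0##   read # → write 0, move →, go to q1
q1 | ##00[0]##   read 0 → write 0, move ←, go to q0
q0 | ##0[0]0##   read 0 → write #, move ←, go to q1
q1 | ##[0]#0##   read 0 → write 0, move ←, go to q0
q0 | #[#]0#0##   read # → write 0, move →, go to q1
q1 | #0[0]#0##   read 0 → write 0, move ←, go to q0
q0 | #[0]0#0##   read 0 → write #, move ←, go to q1
q1 | [#]#0#0##
After 10 steps: state q1, head at 0, tape ##0#0##.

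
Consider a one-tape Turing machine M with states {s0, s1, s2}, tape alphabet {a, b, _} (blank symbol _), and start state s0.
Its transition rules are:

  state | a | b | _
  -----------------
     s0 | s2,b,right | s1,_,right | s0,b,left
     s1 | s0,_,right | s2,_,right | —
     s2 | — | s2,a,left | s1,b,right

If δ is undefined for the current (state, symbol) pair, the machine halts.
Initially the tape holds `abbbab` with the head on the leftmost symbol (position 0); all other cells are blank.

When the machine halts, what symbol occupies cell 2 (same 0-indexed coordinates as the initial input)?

_

state=s0 head=0 tape=_[a]bbbab   (s0,a)→(s2,b,right)
state=s2 head=1 tape=_b[b]bbab   (s2,b)→(s2,a,left)
state=s2 head=0 tape=_[b]abbab   (s2,b)→(s2,a,left)
state=s2 head=-1 tape=[_]aabbab   (s2,_)→(s1,b,right)
state=s1 head=0 tape=b[a]abbab   (s1,a)→(s0,_,right)
state=s0 head=1 tape=b_[a]bbab   (s0,a)→(s2,b,right)
state=s2 head=2 tape=b_b[b]bab   (s2,b)→(s2,a,left)
state=s2 head=1 tape=b_[b]abab   (s2,b)→(s2,a,left)
state=s2 head=0 tape=b[_]aabab   (s2,_)→(s1,b,right)
state=s1 head=1 tape=bb[a]abab   (s1,a)→(s0,_,right)
state=s0 head=2 tape=bb_[a]bab   (s0,a)→(s2,b,right)
state=s2 head=3 tape=bb_b[b]ab   (s2,b)→(s2,a,left)
state=s2 head=2 tape=bb_[b]aab   (s2,b)→(s2,a,left)
state=s2 head=1 tape=bb[_]aaab   (s2,_)→(s1,b,right)
state=s1 head=2 tape=bbb[a]aab   (s1,a)→(s0,_,right)
state=s0 head=3 tape=bbb_[a]ab   (s0,a)→(s2,b,right)
state=s2 head=4 tape=bbb_b[a]b
Cell 2 holds _ when M halts.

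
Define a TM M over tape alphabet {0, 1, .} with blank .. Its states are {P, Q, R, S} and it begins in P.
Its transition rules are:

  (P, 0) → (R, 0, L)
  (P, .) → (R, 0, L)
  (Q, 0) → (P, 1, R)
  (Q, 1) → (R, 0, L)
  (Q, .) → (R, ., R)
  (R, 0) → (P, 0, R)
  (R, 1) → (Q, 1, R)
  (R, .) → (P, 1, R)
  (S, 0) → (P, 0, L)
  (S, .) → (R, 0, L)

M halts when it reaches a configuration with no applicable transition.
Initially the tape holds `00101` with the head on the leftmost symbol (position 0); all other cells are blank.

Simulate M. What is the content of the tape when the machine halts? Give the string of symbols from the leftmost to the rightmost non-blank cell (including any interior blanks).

state=P head=0 tape=.[0]0101   (P,0)→(R,0,L)
state=R head=-1 tape=[.]00101   (R,.)→(P,1,R)
state=P head=0 tape=1[0]0101   (P,0)→(R,0,L)
state=R head=-1 tape=[1]00101   (R,1)→(Q,1,R)
state=Q head=0 tape=1[0]0101   (Q,0)→(P,1,R)
state=P head=1 tape=11[0]101   (P,0)→(R,0,L)
state=R head=0 tape=1[1]0101   (R,1)→(Q,1,R)
state=Q head=1 tape=11[0]101   (Q,0)→(P,1,R)
state=P head=2 tape=111[1]01
The non-blank tape span at halt is 111101.

111101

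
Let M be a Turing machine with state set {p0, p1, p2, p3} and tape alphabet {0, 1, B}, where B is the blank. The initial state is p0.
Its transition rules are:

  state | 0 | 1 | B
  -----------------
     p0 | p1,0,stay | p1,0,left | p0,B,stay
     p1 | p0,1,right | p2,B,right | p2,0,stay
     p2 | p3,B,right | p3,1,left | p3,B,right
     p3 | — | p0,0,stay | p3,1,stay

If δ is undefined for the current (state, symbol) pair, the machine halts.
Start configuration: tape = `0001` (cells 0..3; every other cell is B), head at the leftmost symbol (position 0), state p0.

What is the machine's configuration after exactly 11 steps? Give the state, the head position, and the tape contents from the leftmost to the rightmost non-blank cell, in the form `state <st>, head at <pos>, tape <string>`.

state=p0 head=0 tape=[0]001B   (p0,0)→(p1,0,stay)
state=p1 head=0 tape=[0]001B   (p1,0)→(p0,1,right)
state=p0 head=1 tape=1[0]01B   (p0,0)→(p1,0,stay)
state=p1 head=1 tape=1[0]01B   (p1,0)→(p0,1,right)
state=p0 head=2 tape=11[0]1B   (p0,0)→(p1,0,stay)
state=p1 head=2 tape=11[0]1B   (p1,0)→(p0,1,right)
state=p0 head=3 tape=111[1]B   (p0,1)→(p1,0,left)
state=p1 head=2 tape=11[1]0B   (p1,1)→(p2,B,right)
state=p2 head=3 tape=11B[0]B   (p2,0)→(p3,B,right)
state=p3 head=4 tape=11BB[B]   (p3,B)→(p3,1,stay)
state=p3 head=4 tape=11BB[1]   (p3,1)→(p0,0,stay)
state=p0 head=4 tape=11BB[0]
After 11 steps: state p0, head at 4, tape 11BB0.

state p0, head at 4, tape 11BB0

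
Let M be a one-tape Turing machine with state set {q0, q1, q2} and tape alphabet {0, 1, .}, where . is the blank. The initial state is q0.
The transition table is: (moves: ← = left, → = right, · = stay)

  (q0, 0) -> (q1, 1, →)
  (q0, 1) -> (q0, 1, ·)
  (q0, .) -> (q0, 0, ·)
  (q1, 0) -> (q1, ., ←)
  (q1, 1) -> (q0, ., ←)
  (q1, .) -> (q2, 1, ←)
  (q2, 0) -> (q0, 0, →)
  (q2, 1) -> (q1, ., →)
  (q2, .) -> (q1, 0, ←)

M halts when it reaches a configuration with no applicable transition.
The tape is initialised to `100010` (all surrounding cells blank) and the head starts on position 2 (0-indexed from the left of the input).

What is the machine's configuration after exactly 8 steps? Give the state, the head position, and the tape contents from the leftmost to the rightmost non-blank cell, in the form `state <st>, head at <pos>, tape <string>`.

q0 | 10[0]010   read 0 → write 1, move →, go to q1
q1 | 101[0]10   read 0 → write ., move ←, go to q1
q1 | 10[1].10   read 1 → write ., move ←, go to q0
q0 | 1[0]..10   read 0 → write 1, move →, go to q1
q1 | 11[.].10   read . → write 1, move ←, go to q2
q2 | 1[1]1.10   read 1 → write ., move →, go to q1
q1 | 1.[1].10   read 1 → write ., move ←, go to q0
q0 | 1[.]..10   read . → write 0, move ·, go to q0
q0 | 1[0]..10
After 8 steps: state q0, head at 1, tape 10..10.

state q0, head at 1, tape 10..10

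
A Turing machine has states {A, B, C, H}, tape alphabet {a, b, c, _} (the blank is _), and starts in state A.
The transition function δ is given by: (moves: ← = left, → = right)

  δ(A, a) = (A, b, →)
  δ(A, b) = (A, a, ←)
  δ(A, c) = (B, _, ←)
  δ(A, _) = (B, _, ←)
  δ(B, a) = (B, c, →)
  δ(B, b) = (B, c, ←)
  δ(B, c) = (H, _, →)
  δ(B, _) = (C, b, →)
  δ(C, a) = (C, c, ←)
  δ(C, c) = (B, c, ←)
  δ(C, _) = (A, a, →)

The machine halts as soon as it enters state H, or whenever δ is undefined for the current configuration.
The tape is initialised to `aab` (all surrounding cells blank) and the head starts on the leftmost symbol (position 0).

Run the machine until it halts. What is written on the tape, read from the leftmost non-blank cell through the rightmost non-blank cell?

A | __[a]ab_   read a → write b, move →, go to A
A | __b[a]b_   read a → write b, move →, go to A
A | __bb[b]_   read b → write a, move ←, go to A
A | __b[b]a_   read b → write a, move ←, go to A
A | __[b]aa_   read b → write a, move ←, go to A
A | _[_]aaa_   read _ → write _, move ←, go to B
B | [_]_aaa_   read _ → write b, move →, go to C
C | b[_]aaa_   read _ → write a, move →, go to A
A | ba[a]aa_   read a → write b, move →, go to A
A | bab[a]a_   read a → write b, move →, go to A
A | babb[a]_   read a → write b, move →, go to A
A | babbb[_]   read _ → write _, move ←, go to B
B | babb[b]_   read b → write c, move ←, go to B
B | bab[b]c_   read b → write c, move ←, go to B
B | ba[b]cc_   read b → write c, move ←, go to B
B | b[a]ccc_   read a → write c, move →, go to B
B | bc[c]cc_   read c → write _, move →, go to H
H | bc_[c]c_
The non-blank tape span at halt is bc_cc.

bc_cc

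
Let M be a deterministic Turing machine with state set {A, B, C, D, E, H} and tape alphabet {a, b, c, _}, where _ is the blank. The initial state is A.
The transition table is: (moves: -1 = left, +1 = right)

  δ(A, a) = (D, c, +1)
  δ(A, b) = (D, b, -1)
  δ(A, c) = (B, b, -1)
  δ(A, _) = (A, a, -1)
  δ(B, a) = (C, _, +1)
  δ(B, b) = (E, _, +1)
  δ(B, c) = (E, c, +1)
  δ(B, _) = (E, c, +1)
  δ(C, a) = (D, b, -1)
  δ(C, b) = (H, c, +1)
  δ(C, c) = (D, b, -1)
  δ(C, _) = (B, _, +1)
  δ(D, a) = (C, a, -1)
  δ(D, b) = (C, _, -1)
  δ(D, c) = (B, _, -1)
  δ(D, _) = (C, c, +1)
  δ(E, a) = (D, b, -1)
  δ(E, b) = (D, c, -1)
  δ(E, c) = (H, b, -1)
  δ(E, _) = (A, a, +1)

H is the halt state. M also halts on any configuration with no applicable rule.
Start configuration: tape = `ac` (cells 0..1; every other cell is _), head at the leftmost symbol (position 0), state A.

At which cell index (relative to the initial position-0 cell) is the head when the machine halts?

A | __[a]c_   read a → write c, move +1, go to D
D | __c[c]_   read c → write _, move -1, go to B
B | __[c]__   read c → write c, move +1, go to E
E | __c[_]_   read _ → write a, move +1, go to A
A | __ca[_]   read _ → write a, move -1, go to A
A | __c[a]a   read a → write c, move +1, go to D
D | __cc[a]   read a → write a, move -1, go to C
C | __c[c]a   read c → write b, move -1, go to D
D | __[c]ba   read c → write _, move -1, go to B
B | _[_]_ba   read _ → write c, move +1, go to E
E | _c[_]ba   read _ → write a, move +1, go to A
A | _ca[b]a   read b → write b, move -1, go to D
D | _c[a]ba   read a → write a, move -1, go to C
C | _[c]aba   read c → write b, move -1, go to D
D | [_]baba   read _ → write c, move +1, go to C
C | c[b]aba   read b → write c, move +1, go to H
H | cc[a]ba
At halt the head is at cell 0.

0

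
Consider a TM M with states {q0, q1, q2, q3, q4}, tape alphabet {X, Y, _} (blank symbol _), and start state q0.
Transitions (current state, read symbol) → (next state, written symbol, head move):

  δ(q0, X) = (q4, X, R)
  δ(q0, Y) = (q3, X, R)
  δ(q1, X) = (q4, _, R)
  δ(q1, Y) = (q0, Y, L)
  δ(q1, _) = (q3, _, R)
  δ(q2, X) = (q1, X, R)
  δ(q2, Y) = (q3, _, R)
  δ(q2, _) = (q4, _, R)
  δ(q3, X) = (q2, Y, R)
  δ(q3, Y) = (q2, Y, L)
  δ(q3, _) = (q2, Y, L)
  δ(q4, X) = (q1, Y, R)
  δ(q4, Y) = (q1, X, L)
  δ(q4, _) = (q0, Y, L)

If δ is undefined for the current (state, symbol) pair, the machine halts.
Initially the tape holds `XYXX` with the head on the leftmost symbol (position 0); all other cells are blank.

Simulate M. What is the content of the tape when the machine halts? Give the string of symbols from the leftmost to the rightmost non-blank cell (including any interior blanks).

state=q0 head=0 tape=[X]YXX____   (q0,X)→(q4,X,R)
state=q4 head=1 tape=X[Y]XX____   (q4,Y)→(q1,X,L)
state=q1 head=0 tape=[X]XXX____   (q1,X)→(q4,_,R)
state=q4 head=1 tape=_[X]XX____   (q4,X)→(q1,Y,R)
state=q1 head=2 tape=_Y[X]X____   (q1,X)→(q4,_,R)
state=q4 head=3 tape=_Y_[X]____   (q4,X)→(q1,Y,R)
state=q1 head=4 tape=_Y_Y[_]___   (q1,_)→(q3,_,R)
state=q3 head=5 tape=_Y_Y_[_]__   (q3,_)→(q2,Y,L)
state=q2 head=4 tape=_Y_Y[_]Y__   (q2,_)→(q4,_,R)
state=q4 head=5 tape=_Y_Y_[Y]__   (q4,Y)→(q1,X,L)
state=q1 head=4 tape=_Y_Y[_]X__   (q1,_)→(q3,_,R)
state=q3 head=5 tape=_Y_Y_[X]__   (q3,X)→(q2,Y,R)
state=q2 head=6 tape=_Y_Y_Y[_]_   (q2,_)→(q4,_,R)
state=q4 head=7 tape=_Y_Y_Y_[_]   (q4,_)→(q0,Y,L)
state=q0 head=6 tape=_Y_Y_Y[_]Y
The non-blank tape span at halt is Y_Y_Y_Y.

Y_Y_Y_Y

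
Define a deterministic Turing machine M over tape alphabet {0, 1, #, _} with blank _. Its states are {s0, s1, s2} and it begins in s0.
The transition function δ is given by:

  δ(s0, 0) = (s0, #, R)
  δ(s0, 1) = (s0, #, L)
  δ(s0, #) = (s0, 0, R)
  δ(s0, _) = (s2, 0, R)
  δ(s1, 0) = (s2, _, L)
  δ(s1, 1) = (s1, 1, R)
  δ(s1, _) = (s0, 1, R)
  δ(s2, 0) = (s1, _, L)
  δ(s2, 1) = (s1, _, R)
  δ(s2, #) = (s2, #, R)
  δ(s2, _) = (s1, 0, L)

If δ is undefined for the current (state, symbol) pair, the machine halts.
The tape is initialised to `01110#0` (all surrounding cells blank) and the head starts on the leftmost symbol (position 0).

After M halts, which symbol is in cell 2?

#

s0 | [0]1110#0__   read 0 → write #, move R, go to s0
s0 | #[1]110#0__   read 1 → write #, move L, go to s0
s0 | [#]#110#0__   read # → write 0, move R, go to s0
s0 | 0[#]110#0__   read # → write 0, move R, go to s0
s0 | 00[1]10#0__   read 1 → write #, move L, go to s0
s0 | 0[0]#10#0__   read 0 → write #, move R, go to s0
s0 | 0#[#]10#0__   read # → write 0, move R, go to s0
s0 | 0#0[1]0#0__   read 1 → write #, move L, go to s0
s0 | 0#[0]#0#0__   read 0 → write #, move R, go to s0
s0 | 0##[#]0#0__   read # → write 0, move R, go to s0
s0 | 0##0[0]#0__   read 0 → write #, move R, go to s0
s0 | 0##0#[#]0__   read # → write 0, move R, go to s0
s0 | 0##0#0[0]__   read 0 → write #, move R, go to s0
s0 | 0##0#0#[_]_   read _ → write 0, move R, go to s2
s2 | 0##0#0#0[_]   read _ → write 0, move L, go to s1
s1 | 0##0#0#[0]0   read 0 → write _, move L, go to s2
s2 | 0##0#0[#]_0   read # → write #, move R, go to s2
s2 | 0##0#0#[_]0   read _ → write 0, move L, go to s1
s1 | 0##0#0[#]00
Cell 2 holds # when M halts.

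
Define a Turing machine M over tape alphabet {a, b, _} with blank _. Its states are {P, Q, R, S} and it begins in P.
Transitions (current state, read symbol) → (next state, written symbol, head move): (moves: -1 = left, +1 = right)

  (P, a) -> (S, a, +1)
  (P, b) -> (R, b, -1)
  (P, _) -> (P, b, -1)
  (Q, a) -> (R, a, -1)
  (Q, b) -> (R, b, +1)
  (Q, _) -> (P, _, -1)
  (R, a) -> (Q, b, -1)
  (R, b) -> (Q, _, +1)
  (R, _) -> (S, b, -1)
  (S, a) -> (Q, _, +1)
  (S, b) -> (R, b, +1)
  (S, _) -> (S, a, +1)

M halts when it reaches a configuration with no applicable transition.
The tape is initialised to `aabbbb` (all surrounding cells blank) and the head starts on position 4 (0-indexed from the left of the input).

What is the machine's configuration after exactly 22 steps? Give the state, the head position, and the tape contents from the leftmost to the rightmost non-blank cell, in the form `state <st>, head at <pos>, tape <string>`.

state=P head=4 tape=aabb[b]b_   (P,b)→(R,b,-1)
state=R head=3 tape=aab[b]bb_   (R,b)→(Q,_,+1)
state=Q head=4 tape=aab_[b]b_   (Q,b)→(R,b,+1)
state=R head=5 tape=aab_b[b]_   (R,b)→(Q,_,+1)
state=Q head=6 tape=aab_b_[_]   (Q,_)→(P,_,-1)
state=P head=5 tape=aab_b[_]_   (P,_)→(P,b,-1)
state=P head=4 tape=aab_[b]b_   (P,b)→(R,b,-1)
state=R head=3 tape=aab[_]bb_   (R,_)→(S,b,-1)
state=S head=2 tape=aa[b]bbb_   (S,b)→(R,b,+1)
state=R head=3 tape=aab[b]bb_   (R,b)→(Q,_,+1)
state=Q head=4 tape=aab_[b]b_   (Q,b)→(R,b,+1)
state=R head=5 tape=aab_b[b]_   (R,b)→(Q,_,+1)
state=Q head=6 tape=aab_b_[_]   (Q,_)→(P,_,-1)
state=P head=5 tape=aab_b[_]_   (P,_)→(P,b,-1)
state=P head=4 tape=aab_[b]b_   (P,b)→(R,b,-1)
state=R head=3 tape=aab[_]bb_   (R,_)→(S,b,-1)
state=S head=2 tape=aa[b]bbb_   (S,b)→(R,b,+1)
state=R head=3 tape=aab[b]bb_   (R,b)→(Q,_,+1)
state=Q head=4 tape=aab_[b]b_   (Q,b)→(R,b,+1)
state=R head=5 tape=aab_b[b]_   (R,b)→(Q,_,+1)
state=Q head=6 tape=aab_b_[_]   (Q,_)→(P,_,-1)
state=P head=5 tape=aab_b[_]_   (P,_)→(P,b,-1)
state=P head=4 tape=aab_[b]b_
After 22 steps: state P, head at 4, tape aab_bb.

state P, head at 4, tape aab_bb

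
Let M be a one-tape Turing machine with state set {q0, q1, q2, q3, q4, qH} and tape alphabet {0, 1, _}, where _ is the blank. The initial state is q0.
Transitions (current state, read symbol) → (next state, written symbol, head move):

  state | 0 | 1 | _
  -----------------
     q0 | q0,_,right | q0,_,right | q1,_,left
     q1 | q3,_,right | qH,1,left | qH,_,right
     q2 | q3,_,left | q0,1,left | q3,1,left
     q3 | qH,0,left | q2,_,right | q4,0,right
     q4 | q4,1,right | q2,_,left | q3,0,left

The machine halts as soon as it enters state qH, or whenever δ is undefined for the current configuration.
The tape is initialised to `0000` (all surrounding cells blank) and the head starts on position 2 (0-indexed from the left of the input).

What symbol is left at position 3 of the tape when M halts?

_

state=q0 head=2 tape=00[0]0_   (q0,0)→(q0,_,right)
state=q0 head=3 tape=00_[0]_   (q0,0)→(q0,_,right)
state=q0 head=4 tape=00__[_]   (q0,_)→(q1,_,left)
state=q1 head=3 tape=00_[_]_   (q1,_)→(qH,_,right)
state=qH head=4 tape=00__[_]
Cell 3 holds _ when M halts.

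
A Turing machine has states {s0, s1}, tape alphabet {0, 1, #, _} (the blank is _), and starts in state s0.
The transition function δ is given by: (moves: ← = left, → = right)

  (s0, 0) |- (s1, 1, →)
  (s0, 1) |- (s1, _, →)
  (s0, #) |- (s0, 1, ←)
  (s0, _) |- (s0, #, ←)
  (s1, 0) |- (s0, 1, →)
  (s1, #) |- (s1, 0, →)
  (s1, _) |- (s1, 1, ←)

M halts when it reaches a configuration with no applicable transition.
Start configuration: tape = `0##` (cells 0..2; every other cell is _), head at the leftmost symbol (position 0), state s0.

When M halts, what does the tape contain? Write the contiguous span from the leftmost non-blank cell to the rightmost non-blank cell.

10111

state=s0 head=0 tape=[0]##__   (s0,0)→(s1,1,→)
state=s1 head=1 tape=1[#]#__   (s1,#)→(s1,0,→)
state=s1 head=2 tape=10[#]__   (s1,#)→(s1,0,→)
state=s1 head=3 tape=100[_]_   (s1,_)→(s1,1,←)
state=s1 head=2 tape=10[0]1_   (s1,0)→(s0,1,→)
state=s0 head=3 tape=101[1]_   (s0,1)→(s1,_,→)
state=s1 head=4 tape=101_[_]   (s1,_)→(s1,1,←)
state=s1 head=3 tape=101[_]1   (s1,_)→(s1,1,←)
state=s1 head=2 tape=10[1]11
The non-blank tape span at halt is 10111.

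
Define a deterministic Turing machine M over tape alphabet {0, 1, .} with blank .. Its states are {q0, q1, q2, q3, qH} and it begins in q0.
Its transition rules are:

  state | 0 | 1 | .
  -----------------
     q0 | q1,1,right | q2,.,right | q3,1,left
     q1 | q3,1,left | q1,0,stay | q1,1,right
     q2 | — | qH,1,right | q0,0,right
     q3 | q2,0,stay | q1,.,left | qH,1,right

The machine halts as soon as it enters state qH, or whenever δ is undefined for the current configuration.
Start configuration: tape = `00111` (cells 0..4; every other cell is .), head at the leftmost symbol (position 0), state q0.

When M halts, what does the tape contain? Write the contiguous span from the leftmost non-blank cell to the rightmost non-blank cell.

state=q0 head=0 tape=..[0]0111   (q0,0)→(q1,1,right)
state=q1 head=1 tape=..1[0]111   (q1,0)→(q3,1,left)
state=q3 head=0 tape=..[1]1111   (q3,1)→(q1,.,left)
state=q1 head=-1 tape=.[.].1111   (q1,.)→(q1,1,right)
state=q1 head=0 tape=.1[.]1111   (q1,.)→(q1,1,right)
state=q1 head=1 tape=.11[1]111   (q1,1)→(q1,0,stay)
state=q1 head=1 tape=.11[0]111   (q1,0)→(q3,1,left)
state=q3 head=0 tape=.1[1]1111   (q3,1)→(q1,.,left)
state=q1 head=-1 tape=.[1].1111   (q1,1)→(q1,0,stay)
state=q1 head=-1 tape=.[0].1111   (q1,0)→(q3,1,left)
state=q3 head=-2 tape=[.]1.1111   (q3,.)→(qH,1,right)
state=qH head=-1 tape=1[1].1111
The non-blank tape span at halt is 11.1111.

11.1111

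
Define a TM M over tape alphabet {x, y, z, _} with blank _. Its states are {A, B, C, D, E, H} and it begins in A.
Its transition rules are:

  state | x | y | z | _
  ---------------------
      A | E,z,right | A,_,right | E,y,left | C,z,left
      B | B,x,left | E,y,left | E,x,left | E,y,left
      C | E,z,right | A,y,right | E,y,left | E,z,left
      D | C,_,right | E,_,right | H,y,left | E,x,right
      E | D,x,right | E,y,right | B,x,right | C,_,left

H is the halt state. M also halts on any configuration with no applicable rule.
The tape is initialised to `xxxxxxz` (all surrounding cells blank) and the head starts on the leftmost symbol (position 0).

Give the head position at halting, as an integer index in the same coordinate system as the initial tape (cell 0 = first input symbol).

3

A | [x]xxxxxz   read x → write z, move right, go to E
E | z[x]xxxxz   read x → write x, move right, go to D
D | zx[x]xxxz   read x → write _, move right, go to C
C | zx_[x]xxz   read x → write z, move right, go to E
E | zx_z[x]xz   read x → write x, move right, go to D
D | zx_zx[x]z   read x → write _, move right, go to C
C | zx_zx_[z]   read z → write y, move left, go to E
E | zx_zx[_]y   read _ → write _, move left, go to C
C | zx_z[x]_y   read x → write z, move right, go to E
E | zx_zz[_]y   read _ → write _, move left, go to C
C | zx_z[z]_y   read z → write y, move left, go to E
E | zx_[z]y_y   read z → write x, move right, go to B
B | zx_x[y]_y   read y → write y, move left, go to E
E | zx_[x]y_y   read x → write x, move right, go to D
D | zx_x[y]_y   read y → write _, move right, go to E
E | zx_x_[_]y   read _ → write _, move left, go to C
C | zx_x[_]_y   read _ → write z, move left, go to E
E | zx_[x]z_y   read x → write x, move right, go to D
D | zx_x[z]_y   read z → write y, move left, go to H
H | zx_[x]y_y
At halt the head is at cell 3.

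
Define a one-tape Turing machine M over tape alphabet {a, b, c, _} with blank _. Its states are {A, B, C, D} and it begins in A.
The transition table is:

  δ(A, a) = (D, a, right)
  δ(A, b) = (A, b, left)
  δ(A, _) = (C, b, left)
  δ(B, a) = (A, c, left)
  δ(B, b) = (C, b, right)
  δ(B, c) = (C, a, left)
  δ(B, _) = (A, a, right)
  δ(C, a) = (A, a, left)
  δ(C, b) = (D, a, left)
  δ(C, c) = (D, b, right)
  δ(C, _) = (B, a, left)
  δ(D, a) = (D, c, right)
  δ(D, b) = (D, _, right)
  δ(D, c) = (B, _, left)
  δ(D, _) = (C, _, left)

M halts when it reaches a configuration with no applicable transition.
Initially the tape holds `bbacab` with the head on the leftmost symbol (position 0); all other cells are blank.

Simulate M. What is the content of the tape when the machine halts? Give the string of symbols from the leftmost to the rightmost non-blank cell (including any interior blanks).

acab_a_ab

A | ___[b]bacab   read b → write b, move left, go to A
A | __[_]bbacab   read _ → write b, move left, go to C
C | _[_]bbbacab   read _ → write a, move left, go to B
B | [_]abbbacab   read _ → write a, move right, go to A
A | a[a]bbbacab   read a → write a, move right, go to D
D | aa[b]bbacab   read b → write _, move right, go to D
D | aa_[b]bacab   read b → write _, move right, go to D
D | aa__[b]acab   read b → write _, move right, go to D
D | aa___[a]cab   read a → write c, move right, go to D
D | aa___c[c]ab   read c → write _, move left, go to B
B | aa___[c]_ab   read c → write a, move left, go to C
C | aa__[_]a_ab   read _ → write a, move left, go to B
B | aa_[_]aa_ab   read _ → write a, move right, go to A
A | aa_a[a]a_ab   read a → write a, move right, go to D
D | aa_aa[a]_ab   read a → write c, move right, go to D
D | aa_aac[_]ab   read _ → write _, move left, go to C
C | aa_aa[c]_ab   read c → write b, move right, go to D
D | aa_aab[_]ab   read _ → write _, move left, go to C
C | aa_aa[b]_ab   read b → write a, move left, go to D
D | aa_a[a]a_ab   read a → write c, move right, go to D
D | aa_ac[a]_ab   read a → write c, move right, go to D
D | aa_acc[_]ab   read _ → write _, move left, go to C
C | aa_ac[c]_ab   read c → write b, move right, go to D
D | aa_acb[_]ab   read _ → write _, move left, go to C
C | aa_ac[b]_ab   read b → write a, move left, go to D
D | aa_a[c]a_ab   read c → write _, move left, go to B
B | aa_[a]_a_ab   read a → write c, move left, go to A
A | aa[_]c_a_ab   read _ → write b, move left, go to C
C | a[a]bc_a_ab   read a → write a, move left, go to A
A | [a]abc_a_ab   read a → write a, move right, go to D
D | a[a]bc_a_ab   read a → write c, move right, go to D
D | ac[b]c_a_ab   read b → write _, move right, go to D
D | ac_[c]_a_ab   read c → write _, move left, go to B
B | ac[_]__a_ab   read _ → write a, move right, go to A
A | aca[_]_a_ab   read _ → write b, move left, go to C
C | ac[a]b_a_ab   read a → write a, move left, go to A
A | a[c]ab_a_ab
The non-blank tape span at halt is acab_a_ab.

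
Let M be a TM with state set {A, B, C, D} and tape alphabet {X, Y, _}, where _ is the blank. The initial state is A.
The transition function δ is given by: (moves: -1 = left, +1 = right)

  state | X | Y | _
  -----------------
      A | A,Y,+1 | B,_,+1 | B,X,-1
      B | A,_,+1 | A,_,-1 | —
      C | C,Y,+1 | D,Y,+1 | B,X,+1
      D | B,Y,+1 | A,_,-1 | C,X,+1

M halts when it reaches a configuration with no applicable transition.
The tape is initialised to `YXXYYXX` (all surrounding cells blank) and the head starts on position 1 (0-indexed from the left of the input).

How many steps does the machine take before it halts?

7

A | Y[X]XYYXX   read X → write Y, move +1, go to A
A | YY[X]YYXX   read X → write Y, move +1, go to A
A | YYY[Y]YXX   read Y → write _, move +1, go to B
B | YYY_[Y]XX   read Y → write _, move -1, go to A
A | YYY[_]_XX   read _ → write X, move -1, go to B
B | YY[Y]X_XX   read Y → write _, move -1, go to A
A | Y[Y]_X_XX   read Y → write _, move +1, go to B
B | Y_[_]X_XX
M halts after 7 transitions.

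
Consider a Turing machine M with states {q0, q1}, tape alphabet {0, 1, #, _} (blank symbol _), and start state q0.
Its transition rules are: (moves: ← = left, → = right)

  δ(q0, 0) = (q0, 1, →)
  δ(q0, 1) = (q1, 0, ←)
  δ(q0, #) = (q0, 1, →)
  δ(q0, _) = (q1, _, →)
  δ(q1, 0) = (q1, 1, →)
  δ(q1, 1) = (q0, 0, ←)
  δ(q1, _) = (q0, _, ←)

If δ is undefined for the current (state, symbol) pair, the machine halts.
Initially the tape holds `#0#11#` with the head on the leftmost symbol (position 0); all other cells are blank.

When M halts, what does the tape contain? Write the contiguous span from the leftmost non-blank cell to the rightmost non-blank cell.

11111#

state=q0 head=0 tape=_[#]0#11#   (q0,#)→(q0,1,→)
state=q0 head=1 tape=_1[0]#11#   (q0,0)→(q0,1,→)
state=q0 head=2 tape=_11[#]11#   (q0,#)→(q0,1,→)
state=q0 head=3 tape=_111[1]1#   (q0,1)→(q1,0,←)
state=q1 head=2 tape=_11[1]01#   (q1,1)→(q0,0,←)
state=q0 head=1 tape=_1[1]001#   (q0,1)→(q1,0,←)
state=q1 head=0 tape=_[1]0001#   (q1,1)→(q0,0,←)
state=q0 head=-1 tape=[_]00001#   (q0,_)→(q1,_,→)
state=q1 head=0 tape=_[0]0001#   (q1,0)→(q1,1,→)
state=q1 head=1 tape=_1[0]001#   (q1,0)→(q1,1,→)
state=q1 head=2 tape=_11[0]01#   (q1,0)→(q1,1,→)
state=q1 head=3 tape=_111[0]1#   (q1,0)→(q1,1,→)
state=q1 head=4 tape=_1111[1]#   (q1,1)→(q0,0,←)
state=q0 head=3 tape=_111[1]0#   (q0,1)→(q1,0,←)
state=q1 head=2 tape=_11[1]00#   (q1,1)→(q0,0,←)
state=q0 head=1 tape=_1[1]000#   (q0,1)→(q1,0,←)
state=q1 head=0 tape=_[1]0000#   (q1,1)→(q0,0,←)
state=q0 head=-1 tape=[_]00000#   (q0,_)→(q1,_,→)
state=q1 head=0 tape=_[0]0000#   (q1,0)→(q1,1,→)
state=q1 head=1 tape=_1[0]000#   (q1,0)→(q1,1,→)
state=q1 head=2 tape=_11[0]00#   (q1,0)→(q1,1,→)
state=q1 head=3 tape=_111[0]0#   (q1,0)→(q1,1,→)
state=q1 head=4 tape=_1111[0]#   (q1,0)→(q1,1,→)
state=q1 head=5 tape=_11111[#]
The non-blank tape span at halt is 11111#.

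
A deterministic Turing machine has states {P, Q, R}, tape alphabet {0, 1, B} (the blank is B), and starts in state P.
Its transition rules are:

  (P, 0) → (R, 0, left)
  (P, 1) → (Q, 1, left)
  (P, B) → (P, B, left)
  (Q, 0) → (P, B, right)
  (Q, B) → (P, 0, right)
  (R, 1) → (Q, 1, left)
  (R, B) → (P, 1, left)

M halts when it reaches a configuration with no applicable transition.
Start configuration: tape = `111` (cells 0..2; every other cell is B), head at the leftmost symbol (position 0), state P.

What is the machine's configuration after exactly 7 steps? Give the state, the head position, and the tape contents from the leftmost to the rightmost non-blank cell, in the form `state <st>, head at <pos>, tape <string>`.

state Q, head at -1, tape 0111

state=P head=0 tape=B[1]11   (P,1)→(Q,1,left)
state=Q head=-1 tape=[B]111   (Q,B)→(P,0,right)
state=P head=0 tape=0[1]11   (P,1)→(Q,1,left)
state=Q head=-1 tape=[0]111   (Q,0)→(P,B,right)
state=P head=0 tape=B[1]11   (P,1)→(Q,1,left)
state=Q head=-1 tape=[B]111   (Q,B)→(P,0,right)
state=P head=0 tape=0[1]11   (P,1)→(Q,1,left)
state=Q head=-1 tape=[0]111
After 7 steps: state Q, head at -1, tape 0111.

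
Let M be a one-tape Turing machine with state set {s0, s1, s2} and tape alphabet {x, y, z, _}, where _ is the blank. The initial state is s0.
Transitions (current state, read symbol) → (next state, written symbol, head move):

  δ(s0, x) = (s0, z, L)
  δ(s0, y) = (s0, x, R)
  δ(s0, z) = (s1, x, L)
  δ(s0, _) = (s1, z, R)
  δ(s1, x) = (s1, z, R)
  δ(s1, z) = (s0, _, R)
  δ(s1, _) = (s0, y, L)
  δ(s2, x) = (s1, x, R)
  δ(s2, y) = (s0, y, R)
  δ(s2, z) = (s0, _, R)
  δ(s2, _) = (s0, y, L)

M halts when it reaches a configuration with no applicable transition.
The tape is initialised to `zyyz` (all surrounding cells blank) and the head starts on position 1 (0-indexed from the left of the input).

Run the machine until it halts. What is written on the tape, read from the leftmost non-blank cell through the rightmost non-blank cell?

zxz_zzy

s0 | z[y]yz___   read y → write x, move R, go to s0
s0 | zx[y]z___   read y → write x, move R, go to s0
s0 | zxx[z]___   read z → write x, move L, go to s1
s1 | zx[x]x___   read x → write z, move R, go to s1
s1 | zxz[x]___   read x → write z, move R, go to s1
s1 | zxzz[_]__   read _ → write y, move L, go to s0
s0 | zxz[z]y__   read z → write x, move L, go to s1
s1 | zx[z]xy__   read z → write _, move R, go to s0
s0 | zx_[x]y__   read x → write z, move L, go to s0
s0 | zx[_]zy__   read _ → write z, move R, go to s1
s1 | zxz[z]y__   read z → write _, move R, go to s0
s0 | zxz_[y]__   read y → write x, move R, go to s0
s0 | zxz_x[_]_   read _ → write z, move R, go to s1
s1 | zxz_xz[_]   read _ → write y, move L, go to s0
s0 | zxz_x[z]y   read z → write x, move L, go to s1
s1 | zxz_[x]xy   read x → write z, move R, go to s1
s1 | zxz_z[x]y   read x → write z, move R, go to s1
s1 | zxz_zz[y]
The non-blank tape span at halt is zxz_zzy.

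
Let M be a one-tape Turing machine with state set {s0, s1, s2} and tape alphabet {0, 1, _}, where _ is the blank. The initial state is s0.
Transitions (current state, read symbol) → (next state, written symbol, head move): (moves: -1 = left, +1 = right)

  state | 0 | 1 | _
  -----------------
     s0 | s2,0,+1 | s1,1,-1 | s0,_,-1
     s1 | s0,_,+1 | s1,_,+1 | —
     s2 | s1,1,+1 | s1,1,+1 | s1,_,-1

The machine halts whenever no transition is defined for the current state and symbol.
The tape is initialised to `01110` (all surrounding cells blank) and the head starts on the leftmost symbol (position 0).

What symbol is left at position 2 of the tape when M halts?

_

state=s0 head=0 tape=[0]1110_   (s0,0)→(s2,0,+1)
state=s2 head=1 tape=0[1]110_   (s2,1)→(s1,1,+1)
state=s1 head=2 tape=01[1]10_   (s1,1)→(s1,_,+1)
state=s1 head=3 tape=01_[1]0_   (s1,1)→(s1,_,+1)
state=s1 head=4 tape=01__[0]_   (s1,0)→(s0,_,+1)
state=s0 head=5 tape=01___[_]   (s0,_)→(s0,_,-1)
state=s0 head=4 tape=01__[_]_   (s0,_)→(s0,_,-1)
state=s0 head=3 tape=01_[_]__   (s0,_)→(s0,_,-1)
state=s0 head=2 tape=01[_]___   (s0,_)→(s0,_,-1)
state=s0 head=1 tape=0[1]____   (s0,1)→(s1,1,-1)
state=s1 head=0 tape=[0]1____   (s1,0)→(s0,_,+1)
state=s0 head=1 tape=_[1]____   (s0,1)→(s1,1,-1)
state=s1 head=0 tape=[_]1____
Cell 2 holds _ when M halts.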